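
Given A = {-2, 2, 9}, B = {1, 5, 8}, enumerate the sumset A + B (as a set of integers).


A + B = {a + b : a ∈ A, b ∈ B}.
Enumerate all |A|·|B| = 3·3 = 9 pairs (a, b) and collect distinct sums.
a = -2: -2+1=-1, -2+5=3, -2+8=6
a = 2: 2+1=3, 2+5=7, 2+8=10
a = 9: 9+1=10, 9+5=14, 9+8=17
Collecting distinct sums: A + B = {-1, 3, 6, 7, 10, 14, 17}
|A + B| = 7

A + B = {-1, 3, 6, 7, 10, 14, 17}


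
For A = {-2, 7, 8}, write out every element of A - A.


A - A = {a - a' : a, a' ∈ A}.
Compute a - a' for each ordered pair (a, a'):
a = -2: -2--2=0, -2-7=-9, -2-8=-10
a = 7: 7--2=9, 7-7=0, 7-8=-1
a = 8: 8--2=10, 8-7=1, 8-8=0
Collecting distinct values (and noting 0 appears from a-a):
A - A = {-10, -9, -1, 0, 1, 9, 10}
|A - A| = 7

A - A = {-10, -9, -1, 0, 1, 9, 10}


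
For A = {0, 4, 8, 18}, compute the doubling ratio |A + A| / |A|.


|A| = 4.
Compute A + A by enumerating all 16 pairs.
A + A = {0, 4, 8, 12, 16, 18, 22, 26, 36}, so |A + A| = 9.
K = |A + A| / |A| = 9/4 (already in lowest terms) ≈ 2.2500.
Reference: AP of size 4 gives K = 7/4 ≈ 1.7500; a fully generic set of size 4 gives K ≈ 2.5000.

|A| = 4, |A + A| = 9, K = 9/4.


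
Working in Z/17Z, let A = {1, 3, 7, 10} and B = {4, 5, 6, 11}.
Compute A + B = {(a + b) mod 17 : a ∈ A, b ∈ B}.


Work in Z/17Z: reduce every sum a + b modulo 17.
Enumerate all 16 pairs:
a = 1: 1+4=5, 1+5=6, 1+6=7, 1+11=12
a = 3: 3+4=7, 3+5=8, 3+6=9, 3+11=14
a = 7: 7+4=11, 7+5=12, 7+6=13, 7+11=1
a = 10: 10+4=14, 10+5=15, 10+6=16, 10+11=4
Distinct residues collected: {1, 4, 5, 6, 7, 8, 9, 11, 12, 13, 14, 15, 16}
|A + B| = 13 (out of 17 total residues).

A + B = {1, 4, 5, 6, 7, 8, 9, 11, 12, 13, 14, 15, 16}


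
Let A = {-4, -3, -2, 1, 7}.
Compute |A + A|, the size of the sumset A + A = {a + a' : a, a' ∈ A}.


A + A = {a + a' : a, a' ∈ A}; |A| = 5.
General bounds: 2|A| - 1 ≤ |A + A| ≤ |A|(|A|+1)/2, i.e. 9 ≤ |A + A| ≤ 15.
Lower bound 2|A|-1 is attained iff A is an arithmetic progression.
Enumerate sums a + a' for a ≤ a' (symmetric, so this suffices):
a = -4: -4+-4=-8, -4+-3=-7, -4+-2=-6, -4+1=-3, -4+7=3
a = -3: -3+-3=-6, -3+-2=-5, -3+1=-2, -3+7=4
a = -2: -2+-2=-4, -2+1=-1, -2+7=5
a = 1: 1+1=2, 1+7=8
a = 7: 7+7=14
Distinct sums: {-8, -7, -6, -5, -4, -3, -2, -1, 2, 3, 4, 5, 8, 14}
|A + A| = 14

|A + A| = 14


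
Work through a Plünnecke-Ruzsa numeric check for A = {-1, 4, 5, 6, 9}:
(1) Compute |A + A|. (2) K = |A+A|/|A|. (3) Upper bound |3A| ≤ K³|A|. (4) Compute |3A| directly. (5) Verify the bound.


|A| = 5.
Step 1: Compute A + A by enumerating all 25 pairs.
A + A = {-2, 3, 4, 5, 8, 9, 10, 11, 12, 13, 14, 15, 18}, so |A + A| = 13.
Step 2: Doubling constant K = |A + A|/|A| = 13/5 = 13/5 ≈ 2.6000.
Step 3: Plünnecke-Ruzsa gives |3A| ≤ K³·|A| = (2.6000)³ · 5 ≈ 87.8800.
Step 4: Compute 3A = A + A + A directly by enumerating all triples (a,b,c) ∈ A³; |3A| = 23.
Step 5: Check 23 ≤ 87.8800? Yes ✓.

K = 13/5, Plünnecke-Ruzsa bound K³|A| ≈ 87.8800, |3A| = 23, inequality holds.


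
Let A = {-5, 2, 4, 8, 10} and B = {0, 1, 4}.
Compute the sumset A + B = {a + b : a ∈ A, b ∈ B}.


A + B = {a + b : a ∈ A, b ∈ B}.
Enumerate all |A|·|B| = 5·3 = 15 pairs (a, b) and collect distinct sums.
a = -5: -5+0=-5, -5+1=-4, -5+4=-1
a = 2: 2+0=2, 2+1=3, 2+4=6
a = 4: 4+0=4, 4+1=5, 4+4=8
a = 8: 8+0=8, 8+1=9, 8+4=12
a = 10: 10+0=10, 10+1=11, 10+4=14
Collecting distinct sums: A + B = {-5, -4, -1, 2, 3, 4, 5, 6, 8, 9, 10, 11, 12, 14}
|A + B| = 14

A + B = {-5, -4, -1, 2, 3, 4, 5, 6, 8, 9, 10, 11, 12, 14}


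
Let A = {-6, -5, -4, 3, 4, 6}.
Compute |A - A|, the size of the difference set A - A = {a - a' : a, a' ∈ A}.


A - A = {a - a' : a, a' ∈ A}; |A| = 6.
Bounds: 2|A|-1 ≤ |A - A| ≤ |A|² - |A| + 1, i.e. 11 ≤ |A - A| ≤ 31.
Note: 0 ∈ A - A always (from a - a). The set is symmetric: if d ∈ A - A then -d ∈ A - A.
Enumerate nonzero differences d = a - a' with a > a' (then include -d):
Positive differences: {1, 2, 3, 7, 8, 9, 10, 11, 12}
Full difference set: {0} ∪ (positive diffs) ∪ (negative diffs).
|A - A| = 1 + 2·9 = 19 (matches direct enumeration: 19).

|A - A| = 19


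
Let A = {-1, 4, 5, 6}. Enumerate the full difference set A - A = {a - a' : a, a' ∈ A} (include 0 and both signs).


A - A = {a - a' : a, a' ∈ A}.
Compute a - a' for each ordered pair (a, a'):
a = -1: -1--1=0, -1-4=-5, -1-5=-6, -1-6=-7
a = 4: 4--1=5, 4-4=0, 4-5=-1, 4-6=-2
a = 5: 5--1=6, 5-4=1, 5-5=0, 5-6=-1
a = 6: 6--1=7, 6-4=2, 6-5=1, 6-6=0
Collecting distinct values (and noting 0 appears from a-a):
A - A = {-7, -6, -5, -2, -1, 0, 1, 2, 5, 6, 7}
|A - A| = 11

A - A = {-7, -6, -5, -2, -1, 0, 1, 2, 5, 6, 7}


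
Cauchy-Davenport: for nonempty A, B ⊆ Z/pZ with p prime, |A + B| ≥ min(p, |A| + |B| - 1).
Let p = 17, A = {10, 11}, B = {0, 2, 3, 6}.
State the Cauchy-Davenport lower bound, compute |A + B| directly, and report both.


Cauchy-Davenport: |A + B| ≥ min(p, |A| + |B| - 1) for A, B nonempty in Z/pZ.
|A| = 2, |B| = 4, p = 17.
CD lower bound = min(17, 2 + 4 - 1) = min(17, 5) = 5.
Compute A + B mod 17 directly:
a = 10: 10+0=10, 10+2=12, 10+3=13, 10+6=16
a = 11: 11+0=11, 11+2=13, 11+3=14, 11+6=0
A + B = {0, 10, 11, 12, 13, 14, 16}, so |A + B| = 7.
Verify: 7 ≥ 5? Yes ✓.

CD lower bound = 5, actual |A + B| = 7.


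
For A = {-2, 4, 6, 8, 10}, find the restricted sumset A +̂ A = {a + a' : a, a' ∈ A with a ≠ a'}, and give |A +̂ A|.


Restricted sumset: A +̂ A = {a + a' : a ∈ A, a' ∈ A, a ≠ a'}.
Equivalently, take A + A and drop any sum 2a that is achievable ONLY as a + a for a ∈ A (i.e. sums representable only with equal summands).
Enumerate pairs (a, a') with a < a' (symmetric, so each unordered pair gives one sum; this covers all a ≠ a'):
  -2 + 4 = 2
  -2 + 6 = 4
  -2 + 8 = 6
  -2 + 10 = 8
  4 + 6 = 10
  4 + 8 = 12
  4 + 10 = 14
  6 + 8 = 14
  6 + 10 = 16
  8 + 10 = 18
Collected distinct sums: {2, 4, 6, 8, 10, 12, 14, 16, 18}
|A +̂ A| = 9
(Reference bound: |A +̂ A| ≥ 2|A| - 3 for |A| ≥ 2, with |A| = 5 giving ≥ 7.)

|A +̂ A| = 9


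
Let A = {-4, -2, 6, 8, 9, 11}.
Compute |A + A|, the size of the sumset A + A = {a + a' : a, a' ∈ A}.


A + A = {a + a' : a, a' ∈ A}; |A| = 6.
General bounds: 2|A| - 1 ≤ |A + A| ≤ |A|(|A|+1)/2, i.e. 11 ≤ |A + A| ≤ 21.
Lower bound 2|A|-1 is attained iff A is an arithmetic progression.
Enumerate sums a + a' for a ≤ a' (symmetric, so this suffices):
a = -4: -4+-4=-8, -4+-2=-6, -4+6=2, -4+8=4, -4+9=5, -4+11=7
a = -2: -2+-2=-4, -2+6=4, -2+8=6, -2+9=7, -2+11=9
a = 6: 6+6=12, 6+8=14, 6+9=15, 6+11=17
a = 8: 8+8=16, 8+9=17, 8+11=19
a = 9: 9+9=18, 9+11=20
a = 11: 11+11=22
Distinct sums: {-8, -6, -4, 2, 4, 5, 6, 7, 9, 12, 14, 15, 16, 17, 18, 19, 20, 22}
|A + A| = 18

|A + A| = 18


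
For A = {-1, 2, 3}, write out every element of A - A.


A - A = {a - a' : a, a' ∈ A}.
Compute a - a' for each ordered pair (a, a'):
a = -1: -1--1=0, -1-2=-3, -1-3=-4
a = 2: 2--1=3, 2-2=0, 2-3=-1
a = 3: 3--1=4, 3-2=1, 3-3=0
Collecting distinct values (and noting 0 appears from a-a):
A - A = {-4, -3, -1, 0, 1, 3, 4}
|A - A| = 7

A - A = {-4, -3, -1, 0, 1, 3, 4}


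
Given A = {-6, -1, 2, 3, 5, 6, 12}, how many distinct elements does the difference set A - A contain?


A - A = {a - a' : a, a' ∈ A}; |A| = 7.
Bounds: 2|A|-1 ≤ |A - A| ≤ |A|² - |A| + 1, i.e. 13 ≤ |A - A| ≤ 43.
Note: 0 ∈ A - A always (from a - a). The set is symmetric: if d ∈ A - A then -d ∈ A - A.
Enumerate nonzero differences d = a - a' with a > a' (then include -d):
Positive differences: {1, 2, 3, 4, 5, 6, 7, 8, 9, 10, 11, 12, 13, 18}
Full difference set: {0} ∪ (positive diffs) ∪ (negative diffs).
|A - A| = 1 + 2·14 = 29 (matches direct enumeration: 29).

|A - A| = 29


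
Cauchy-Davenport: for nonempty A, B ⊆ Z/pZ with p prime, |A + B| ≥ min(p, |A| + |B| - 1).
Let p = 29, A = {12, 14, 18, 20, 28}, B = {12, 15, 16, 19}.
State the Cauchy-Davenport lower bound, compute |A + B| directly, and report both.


Cauchy-Davenport: |A + B| ≥ min(p, |A| + |B| - 1) for A, B nonempty in Z/pZ.
|A| = 5, |B| = 4, p = 29.
CD lower bound = min(29, 5 + 4 - 1) = min(29, 8) = 8.
Compute A + B mod 29 directly:
a = 12: 12+12=24, 12+15=27, 12+16=28, 12+19=2
a = 14: 14+12=26, 14+15=0, 14+16=1, 14+19=4
a = 18: 18+12=1, 18+15=4, 18+16=5, 18+19=8
a = 20: 20+12=3, 20+15=6, 20+16=7, 20+19=10
a = 28: 28+12=11, 28+15=14, 28+16=15, 28+19=18
A + B = {0, 1, 2, 3, 4, 5, 6, 7, 8, 10, 11, 14, 15, 18, 24, 26, 27, 28}, so |A + B| = 18.
Verify: 18 ≥ 8? Yes ✓.

CD lower bound = 8, actual |A + B| = 18.


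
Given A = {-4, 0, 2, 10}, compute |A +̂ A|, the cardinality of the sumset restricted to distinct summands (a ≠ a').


Restricted sumset: A +̂ A = {a + a' : a ∈ A, a' ∈ A, a ≠ a'}.
Equivalently, take A + A and drop any sum 2a that is achievable ONLY as a + a for a ∈ A (i.e. sums representable only with equal summands).
Enumerate pairs (a, a') with a < a' (symmetric, so each unordered pair gives one sum; this covers all a ≠ a'):
  -4 + 0 = -4
  -4 + 2 = -2
  -4 + 10 = 6
  0 + 2 = 2
  0 + 10 = 10
  2 + 10 = 12
Collected distinct sums: {-4, -2, 2, 6, 10, 12}
|A +̂ A| = 6
(Reference bound: |A +̂ A| ≥ 2|A| - 3 for |A| ≥ 2, with |A| = 4 giving ≥ 5.)

|A +̂ A| = 6


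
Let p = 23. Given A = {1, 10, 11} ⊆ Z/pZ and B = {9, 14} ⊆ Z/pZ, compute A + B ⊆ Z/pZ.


Work in Z/23Z: reduce every sum a + b modulo 23.
Enumerate all 6 pairs:
a = 1: 1+9=10, 1+14=15
a = 10: 10+9=19, 10+14=1
a = 11: 11+9=20, 11+14=2
Distinct residues collected: {1, 2, 10, 15, 19, 20}
|A + B| = 6 (out of 23 total residues).

A + B = {1, 2, 10, 15, 19, 20}


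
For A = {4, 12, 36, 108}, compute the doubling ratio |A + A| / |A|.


|A| = 4.
Compute A + A by enumerating all 16 pairs.
A + A = {8, 16, 24, 40, 48, 72, 112, 120, 144, 216}, so |A + A| = 10.
K = |A + A| / |A| = 10/4 = 5/2 ≈ 2.5000.
Reference: AP of size 4 gives K = 7/4 ≈ 1.7500; a fully generic set of size 4 gives K ≈ 2.5000.

|A| = 4, |A + A| = 10, K = 10/4 = 5/2.


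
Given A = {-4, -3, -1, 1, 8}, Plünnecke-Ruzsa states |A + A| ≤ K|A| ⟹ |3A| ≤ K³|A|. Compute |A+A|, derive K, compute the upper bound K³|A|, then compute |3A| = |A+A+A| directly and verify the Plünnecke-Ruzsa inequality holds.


|A| = 5.
Step 1: Compute A + A by enumerating all 25 pairs.
A + A = {-8, -7, -6, -5, -4, -3, -2, 0, 2, 4, 5, 7, 9, 16}, so |A + A| = 14.
Step 2: Doubling constant K = |A + A|/|A| = 14/5 = 14/5 ≈ 2.8000.
Step 3: Plünnecke-Ruzsa gives |3A| ≤ K³·|A| = (2.8000)³ · 5 ≈ 109.7600.
Step 4: Compute 3A = A + A + A directly by enumerating all triples (a,b,c) ∈ A³; |3A| = 26.
Step 5: Check 26 ≤ 109.7600? Yes ✓.

K = 14/5, Plünnecke-Ruzsa bound K³|A| ≈ 109.7600, |3A| = 26, inequality holds.


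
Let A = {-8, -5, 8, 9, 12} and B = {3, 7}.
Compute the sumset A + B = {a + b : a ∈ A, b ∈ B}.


A + B = {a + b : a ∈ A, b ∈ B}.
Enumerate all |A|·|B| = 5·2 = 10 pairs (a, b) and collect distinct sums.
a = -8: -8+3=-5, -8+7=-1
a = -5: -5+3=-2, -5+7=2
a = 8: 8+3=11, 8+7=15
a = 9: 9+3=12, 9+7=16
a = 12: 12+3=15, 12+7=19
Collecting distinct sums: A + B = {-5, -2, -1, 2, 11, 12, 15, 16, 19}
|A + B| = 9

A + B = {-5, -2, -1, 2, 11, 12, 15, 16, 19}


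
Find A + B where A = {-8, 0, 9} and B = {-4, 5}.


A + B = {a + b : a ∈ A, b ∈ B}.
Enumerate all |A|·|B| = 3·2 = 6 pairs (a, b) and collect distinct sums.
a = -8: -8+-4=-12, -8+5=-3
a = 0: 0+-4=-4, 0+5=5
a = 9: 9+-4=5, 9+5=14
Collecting distinct sums: A + B = {-12, -4, -3, 5, 14}
|A + B| = 5

A + B = {-12, -4, -3, 5, 14}


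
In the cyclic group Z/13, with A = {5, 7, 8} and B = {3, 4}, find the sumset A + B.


Work in Z/13Z: reduce every sum a + b modulo 13.
Enumerate all 6 pairs:
a = 5: 5+3=8, 5+4=9
a = 7: 7+3=10, 7+4=11
a = 8: 8+3=11, 8+4=12
Distinct residues collected: {8, 9, 10, 11, 12}
|A + B| = 5 (out of 13 total residues).

A + B = {8, 9, 10, 11, 12}


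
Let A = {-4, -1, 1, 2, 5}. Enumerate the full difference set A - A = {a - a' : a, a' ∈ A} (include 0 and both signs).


A - A = {a - a' : a, a' ∈ A}.
Compute a - a' for each ordered pair (a, a'):
a = -4: -4--4=0, -4--1=-3, -4-1=-5, -4-2=-6, -4-5=-9
a = -1: -1--4=3, -1--1=0, -1-1=-2, -1-2=-3, -1-5=-6
a = 1: 1--4=5, 1--1=2, 1-1=0, 1-2=-1, 1-5=-4
a = 2: 2--4=6, 2--1=3, 2-1=1, 2-2=0, 2-5=-3
a = 5: 5--4=9, 5--1=6, 5-1=4, 5-2=3, 5-5=0
Collecting distinct values (and noting 0 appears from a-a):
A - A = {-9, -6, -5, -4, -3, -2, -1, 0, 1, 2, 3, 4, 5, 6, 9}
|A - A| = 15

A - A = {-9, -6, -5, -4, -3, -2, -1, 0, 1, 2, 3, 4, 5, 6, 9}


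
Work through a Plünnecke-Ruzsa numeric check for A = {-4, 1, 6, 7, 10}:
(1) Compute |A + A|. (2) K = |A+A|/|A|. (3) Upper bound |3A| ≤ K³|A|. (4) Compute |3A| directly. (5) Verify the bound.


|A| = 5.
Step 1: Compute A + A by enumerating all 25 pairs.
A + A = {-8, -3, 2, 3, 6, 7, 8, 11, 12, 13, 14, 16, 17, 20}, so |A + A| = 14.
Step 2: Doubling constant K = |A + A|/|A| = 14/5 = 14/5 ≈ 2.8000.
Step 3: Plünnecke-Ruzsa gives |3A| ≤ K³·|A| = (2.8000)³ · 5 ≈ 109.7600.
Step 4: Compute 3A = A + A + A directly by enumerating all triples (a,b,c) ∈ A³; |3A| = 27.
Step 5: Check 27 ≤ 109.7600? Yes ✓.

K = 14/5, Plünnecke-Ruzsa bound K³|A| ≈ 109.7600, |3A| = 27, inequality holds.


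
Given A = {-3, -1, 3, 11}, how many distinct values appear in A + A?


A + A = {a + a' : a, a' ∈ A}; |A| = 4.
General bounds: 2|A| - 1 ≤ |A + A| ≤ |A|(|A|+1)/2, i.e. 7 ≤ |A + A| ≤ 10.
Lower bound 2|A|-1 is attained iff A is an arithmetic progression.
Enumerate sums a + a' for a ≤ a' (symmetric, so this suffices):
a = -3: -3+-3=-6, -3+-1=-4, -3+3=0, -3+11=8
a = -1: -1+-1=-2, -1+3=2, -1+11=10
a = 3: 3+3=6, 3+11=14
a = 11: 11+11=22
Distinct sums: {-6, -4, -2, 0, 2, 6, 8, 10, 14, 22}
|A + A| = 10

|A + A| = 10


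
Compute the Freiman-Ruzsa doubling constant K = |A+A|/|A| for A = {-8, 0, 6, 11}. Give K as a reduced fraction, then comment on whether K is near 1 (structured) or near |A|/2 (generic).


|A| = 4.
Compute A + A by enumerating all 16 pairs.
A + A = {-16, -8, -2, 0, 3, 6, 11, 12, 17, 22}, so |A + A| = 10.
K = |A + A| / |A| = 10/4 = 5/2 ≈ 2.5000.
Reference: AP of size 4 gives K = 7/4 ≈ 1.7500; a fully generic set of size 4 gives K ≈ 2.5000.

|A| = 4, |A + A| = 10, K = 10/4 = 5/2.


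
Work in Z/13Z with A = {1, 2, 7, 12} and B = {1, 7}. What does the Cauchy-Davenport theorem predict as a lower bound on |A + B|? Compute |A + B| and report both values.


Cauchy-Davenport: |A + B| ≥ min(p, |A| + |B| - 1) for A, B nonempty in Z/pZ.
|A| = 4, |B| = 2, p = 13.
CD lower bound = min(13, 4 + 2 - 1) = min(13, 5) = 5.
Compute A + B mod 13 directly:
a = 1: 1+1=2, 1+7=8
a = 2: 2+1=3, 2+7=9
a = 7: 7+1=8, 7+7=1
a = 12: 12+1=0, 12+7=6
A + B = {0, 1, 2, 3, 6, 8, 9}, so |A + B| = 7.
Verify: 7 ≥ 5? Yes ✓.

CD lower bound = 5, actual |A + B| = 7.


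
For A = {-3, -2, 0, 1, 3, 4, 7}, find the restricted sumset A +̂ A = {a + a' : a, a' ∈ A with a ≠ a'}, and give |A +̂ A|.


Restricted sumset: A +̂ A = {a + a' : a ∈ A, a' ∈ A, a ≠ a'}.
Equivalently, take A + A and drop any sum 2a that is achievable ONLY as a + a for a ∈ A (i.e. sums representable only with equal summands).
Enumerate pairs (a, a') with a < a' (symmetric, so each unordered pair gives one sum; this covers all a ≠ a'):
  -3 + -2 = -5
  -3 + 0 = -3
  -3 + 1 = -2
  -3 + 3 = 0
  -3 + 4 = 1
  -3 + 7 = 4
  -2 + 0 = -2
  -2 + 1 = -1
  -2 + 3 = 1
  -2 + 4 = 2
  -2 + 7 = 5
  0 + 1 = 1
  0 + 3 = 3
  0 + 4 = 4
  0 + 7 = 7
  1 + 3 = 4
  1 + 4 = 5
  1 + 7 = 8
  3 + 4 = 7
  3 + 7 = 10
  4 + 7 = 11
Collected distinct sums: {-5, -3, -2, -1, 0, 1, 2, 3, 4, 5, 7, 8, 10, 11}
|A +̂ A| = 14
(Reference bound: |A +̂ A| ≥ 2|A| - 3 for |A| ≥ 2, with |A| = 7 giving ≥ 11.)

|A +̂ A| = 14


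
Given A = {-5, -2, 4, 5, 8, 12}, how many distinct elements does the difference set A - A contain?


A - A = {a - a' : a, a' ∈ A}; |A| = 6.
Bounds: 2|A|-1 ≤ |A - A| ≤ |A|² - |A| + 1, i.e. 11 ≤ |A - A| ≤ 31.
Note: 0 ∈ A - A always (from a - a). The set is symmetric: if d ∈ A - A then -d ∈ A - A.
Enumerate nonzero differences d = a - a' with a > a' (then include -d):
Positive differences: {1, 3, 4, 6, 7, 8, 9, 10, 13, 14, 17}
Full difference set: {0} ∪ (positive diffs) ∪ (negative diffs).
|A - A| = 1 + 2·11 = 23 (matches direct enumeration: 23).

|A - A| = 23


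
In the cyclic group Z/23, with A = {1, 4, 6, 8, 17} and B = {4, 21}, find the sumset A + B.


Work in Z/23Z: reduce every sum a + b modulo 23.
Enumerate all 10 pairs:
a = 1: 1+4=5, 1+21=22
a = 4: 4+4=8, 4+21=2
a = 6: 6+4=10, 6+21=4
a = 8: 8+4=12, 8+21=6
a = 17: 17+4=21, 17+21=15
Distinct residues collected: {2, 4, 5, 6, 8, 10, 12, 15, 21, 22}
|A + B| = 10 (out of 23 total residues).

A + B = {2, 4, 5, 6, 8, 10, 12, 15, 21, 22}


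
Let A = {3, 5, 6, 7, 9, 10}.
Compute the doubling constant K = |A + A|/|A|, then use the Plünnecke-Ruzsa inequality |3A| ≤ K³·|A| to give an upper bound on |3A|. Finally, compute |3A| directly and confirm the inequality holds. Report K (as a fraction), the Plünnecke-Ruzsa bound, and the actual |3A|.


|A| = 6.
Step 1: Compute A + A by enumerating all 36 pairs.
A + A = {6, 8, 9, 10, 11, 12, 13, 14, 15, 16, 17, 18, 19, 20}, so |A + A| = 14.
Step 2: Doubling constant K = |A + A|/|A| = 14/6 = 14/6 ≈ 2.3333.
Step 3: Plünnecke-Ruzsa gives |3A| ≤ K³·|A| = (2.3333)³ · 6 ≈ 76.2222.
Step 4: Compute 3A = A + A + A directly by enumerating all triples (a,b,c) ∈ A³; |3A| = 21.
Step 5: Check 21 ≤ 76.2222? Yes ✓.

K = 14/6, Plünnecke-Ruzsa bound K³|A| ≈ 76.2222, |3A| = 21, inequality holds.


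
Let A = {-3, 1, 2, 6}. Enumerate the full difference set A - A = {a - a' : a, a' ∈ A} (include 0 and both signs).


A - A = {a - a' : a, a' ∈ A}.
Compute a - a' for each ordered pair (a, a'):
a = -3: -3--3=0, -3-1=-4, -3-2=-5, -3-6=-9
a = 1: 1--3=4, 1-1=0, 1-2=-1, 1-6=-5
a = 2: 2--3=5, 2-1=1, 2-2=0, 2-6=-4
a = 6: 6--3=9, 6-1=5, 6-2=4, 6-6=0
Collecting distinct values (and noting 0 appears from a-a):
A - A = {-9, -5, -4, -1, 0, 1, 4, 5, 9}
|A - A| = 9

A - A = {-9, -5, -4, -1, 0, 1, 4, 5, 9}


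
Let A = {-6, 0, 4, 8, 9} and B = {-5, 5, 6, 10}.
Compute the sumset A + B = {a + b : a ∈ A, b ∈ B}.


A + B = {a + b : a ∈ A, b ∈ B}.
Enumerate all |A|·|B| = 5·4 = 20 pairs (a, b) and collect distinct sums.
a = -6: -6+-5=-11, -6+5=-1, -6+6=0, -6+10=4
a = 0: 0+-5=-5, 0+5=5, 0+6=6, 0+10=10
a = 4: 4+-5=-1, 4+5=9, 4+6=10, 4+10=14
a = 8: 8+-5=3, 8+5=13, 8+6=14, 8+10=18
a = 9: 9+-5=4, 9+5=14, 9+6=15, 9+10=19
Collecting distinct sums: A + B = {-11, -5, -1, 0, 3, 4, 5, 6, 9, 10, 13, 14, 15, 18, 19}
|A + B| = 15

A + B = {-11, -5, -1, 0, 3, 4, 5, 6, 9, 10, 13, 14, 15, 18, 19}


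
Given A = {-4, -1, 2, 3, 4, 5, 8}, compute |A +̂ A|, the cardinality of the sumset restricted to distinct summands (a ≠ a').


Restricted sumset: A +̂ A = {a + a' : a ∈ A, a' ∈ A, a ≠ a'}.
Equivalently, take A + A and drop any sum 2a that is achievable ONLY as a + a for a ∈ A (i.e. sums representable only with equal summands).
Enumerate pairs (a, a') with a < a' (symmetric, so each unordered pair gives one sum; this covers all a ≠ a'):
  -4 + -1 = -5
  -4 + 2 = -2
  -4 + 3 = -1
  -4 + 4 = 0
  -4 + 5 = 1
  -4 + 8 = 4
  -1 + 2 = 1
  -1 + 3 = 2
  -1 + 4 = 3
  -1 + 5 = 4
  -1 + 8 = 7
  2 + 3 = 5
  2 + 4 = 6
  2 + 5 = 7
  2 + 8 = 10
  3 + 4 = 7
  3 + 5 = 8
  3 + 8 = 11
  4 + 5 = 9
  4 + 8 = 12
  5 + 8 = 13
Collected distinct sums: {-5, -2, -1, 0, 1, 2, 3, 4, 5, 6, 7, 8, 9, 10, 11, 12, 13}
|A +̂ A| = 17
(Reference bound: |A +̂ A| ≥ 2|A| - 3 for |A| ≥ 2, with |A| = 7 giving ≥ 11.)

|A +̂ A| = 17


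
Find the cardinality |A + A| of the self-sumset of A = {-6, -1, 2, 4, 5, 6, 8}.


A + A = {a + a' : a, a' ∈ A}; |A| = 7.
General bounds: 2|A| - 1 ≤ |A + A| ≤ |A|(|A|+1)/2, i.e. 13 ≤ |A + A| ≤ 28.
Lower bound 2|A|-1 is attained iff A is an arithmetic progression.
Enumerate sums a + a' for a ≤ a' (symmetric, so this suffices):
a = -6: -6+-6=-12, -6+-1=-7, -6+2=-4, -6+4=-2, -6+5=-1, -6+6=0, -6+8=2
a = -1: -1+-1=-2, -1+2=1, -1+4=3, -1+5=4, -1+6=5, -1+8=7
a = 2: 2+2=4, 2+4=6, 2+5=7, 2+6=8, 2+8=10
a = 4: 4+4=8, 4+5=9, 4+6=10, 4+8=12
a = 5: 5+5=10, 5+6=11, 5+8=13
a = 6: 6+6=12, 6+8=14
a = 8: 8+8=16
Distinct sums: {-12, -7, -4, -2, -1, 0, 1, 2, 3, 4, 5, 6, 7, 8, 9, 10, 11, 12, 13, 14, 16}
|A + A| = 21

|A + A| = 21


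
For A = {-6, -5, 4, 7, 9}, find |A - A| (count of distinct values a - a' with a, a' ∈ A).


A - A = {a - a' : a, a' ∈ A}; |A| = 5.
Bounds: 2|A|-1 ≤ |A - A| ≤ |A|² - |A| + 1, i.e. 9 ≤ |A - A| ≤ 21.
Note: 0 ∈ A - A always (from a - a). The set is symmetric: if d ∈ A - A then -d ∈ A - A.
Enumerate nonzero differences d = a - a' with a > a' (then include -d):
Positive differences: {1, 2, 3, 5, 9, 10, 12, 13, 14, 15}
Full difference set: {0} ∪ (positive diffs) ∪ (negative diffs).
|A - A| = 1 + 2·10 = 21 (matches direct enumeration: 21).

|A - A| = 21


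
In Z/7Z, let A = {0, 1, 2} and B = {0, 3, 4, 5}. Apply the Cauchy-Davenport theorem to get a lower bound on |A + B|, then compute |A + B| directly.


Cauchy-Davenport: |A + B| ≥ min(p, |A| + |B| - 1) for A, B nonempty in Z/pZ.
|A| = 3, |B| = 4, p = 7.
CD lower bound = min(7, 3 + 4 - 1) = min(7, 6) = 6.
Compute A + B mod 7 directly:
a = 0: 0+0=0, 0+3=3, 0+4=4, 0+5=5
a = 1: 1+0=1, 1+3=4, 1+4=5, 1+5=6
a = 2: 2+0=2, 2+3=5, 2+4=6, 2+5=0
A + B = {0, 1, 2, 3, 4, 5, 6}, so |A + B| = 7.
Verify: 7 ≥ 6? Yes ✓.

CD lower bound = 6, actual |A + B| = 7.


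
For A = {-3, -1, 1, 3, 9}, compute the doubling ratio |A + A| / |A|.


|A| = 5.
Compute A + A by enumerating all 25 pairs.
A + A = {-6, -4, -2, 0, 2, 4, 6, 8, 10, 12, 18}, so |A + A| = 11.
K = |A + A| / |A| = 11/5 (already in lowest terms) ≈ 2.2000.
Reference: AP of size 5 gives K = 9/5 ≈ 1.8000; a fully generic set of size 5 gives K ≈ 3.0000.

|A| = 5, |A + A| = 11, K = 11/5.


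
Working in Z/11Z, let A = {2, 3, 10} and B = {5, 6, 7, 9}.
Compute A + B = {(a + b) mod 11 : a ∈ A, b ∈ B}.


Work in Z/11Z: reduce every sum a + b modulo 11.
Enumerate all 12 pairs:
a = 2: 2+5=7, 2+6=8, 2+7=9, 2+9=0
a = 3: 3+5=8, 3+6=9, 3+7=10, 3+9=1
a = 10: 10+5=4, 10+6=5, 10+7=6, 10+9=8
Distinct residues collected: {0, 1, 4, 5, 6, 7, 8, 9, 10}
|A + B| = 9 (out of 11 total residues).

A + B = {0, 1, 4, 5, 6, 7, 8, 9, 10}


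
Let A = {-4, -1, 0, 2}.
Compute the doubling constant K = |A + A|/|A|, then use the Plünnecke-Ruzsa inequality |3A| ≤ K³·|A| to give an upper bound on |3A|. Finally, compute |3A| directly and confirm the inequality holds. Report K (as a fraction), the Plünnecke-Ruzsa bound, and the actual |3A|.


|A| = 4.
Step 1: Compute A + A by enumerating all 16 pairs.
A + A = {-8, -5, -4, -2, -1, 0, 1, 2, 4}, so |A + A| = 9.
Step 2: Doubling constant K = |A + A|/|A| = 9/4 = 9/4 ≈ 2.2500.
Step 3: Plünnecke-Ruzsa gives |3A| ≤ K³·|A| = (2.2500)³ · 4 ≈ 45.5625.
Step 4: Compute 3A = A + A + A directly by enumerating all triples (a,b,c) ∈ A³; |3A| = 15.
Step 5: Check 15 ≤ 45.5625? Yes ✓.

K = 9/4, Plünnecke-Ruzsa bound K³|A| ≈ 45.5625, |3A| = 15, inequality holds.


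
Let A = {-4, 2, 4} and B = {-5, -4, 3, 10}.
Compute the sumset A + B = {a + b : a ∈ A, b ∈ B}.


A + B = {a + b : a ∈ A, b ∈ B}.
Enumerate all |A|·|B| = 3·4 = 12 pairs (a, b) and collect distinct sums.
a = -4: -4+-5=-9, -4+-4=-8, -4+3=-1, -4+10=6
a = 2: 2+-5=-3, 2+-4=-2, 2+3=5, 2+10=12
a = 4: 4+-5=-1, 4+-4=0, 4+3=7, 4+10=14
Collecting distinct sums: A + B = {-9, -8, -3, -2, -1, 0, 5, 6, 7, 12, 14}
|A + B| = 11

A + B = {-9, -8, -3, -2, -1, 0, 5, 6, 7, 12, 14}


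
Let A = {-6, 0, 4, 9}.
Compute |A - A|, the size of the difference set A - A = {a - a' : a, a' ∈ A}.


A - A = {a - a' : a, a' ∈ A}; |A| = 4.
Bounds: 2|A|-1 ≤ |A - A| ≤ |A|² - |A| + 1, i.e. 7 ≤ |A - A| ≤ 13.
Note: 0 ∈ A - A always (from a - a). The set is symmetric: if d ∈ A - A then -d ∈ A - A.
Enumerate nonzero differences d = a - a' with a > a' (then include -d):
Positive differences: {4, 5, 6, 9, 10, 15}
Full difference set: {0} ∪ (positive diffs) ∪ (negative diffs).
|A - A| = 1 + 2·6 = 13 (matches direct enumeration: 13).

|A - A| = 13


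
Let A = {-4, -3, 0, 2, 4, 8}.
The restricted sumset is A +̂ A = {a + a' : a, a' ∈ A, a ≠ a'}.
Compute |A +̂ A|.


Restricted sumset: A +̂ A = {a + a' : a ∈ A, a' ∈ A, a ≠ a'}.
Equivalently, take A + A and drop any sum 2a that is achievable ONLY as a + a for a ∈ A (i.e. sums representable only with equal summands).
Enumerate pairs (a, a') with a < a' (symmetric, so each unordered pair gives one sum; this covers all a ≠ a'):
  -4 + -3 = -7
  -4 + 0 = -4
  -4 + 2 = -2
  -4 + 4 = 0
  -4 + 8 = 4
  -3 + 0 = -3
  -3 + 2 = -1
  -3 + 4 = 1
  -3 + 8 = 5
  0 + 2 = 2
  0 + 4 = 4
  0 + 8 = 8
  2 + 4 = 6
  2 + 8 = 10
  4 + 8 = 12
Collected distinct sums: {-7, -4, -3, -2, -1, 0, 1, 2, 4, 5, 6, 8, 10, 12}
|A +̂ A| = 14
(Reference bound: |A +̂ A| ≥ 2|A| - 3 for |A| ≥ 2, with |A| = 6 giving ≥ 9.)

|A +̂ A| = 14


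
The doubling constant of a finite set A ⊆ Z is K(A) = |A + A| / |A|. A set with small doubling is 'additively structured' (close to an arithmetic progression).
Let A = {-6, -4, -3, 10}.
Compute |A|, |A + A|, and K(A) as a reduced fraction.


|A| = 4.
Compute A + A by enumerating all 16 pairs.
A + A = {-12, -10, -9, -8, -7, -6, 4, 6, 7, 20}, so |A + A| = 10.
K = |A + A| / |A| = 10/4 = 5/2 ≈ 2.5000.
Reference: AP of size 4 gives K = 7/4 ≈ 1.7500; a fully generic set of size 4 gives K ≈ 2.5000.

|A| = 4, |A + A| = 10, K = 10/4 = 5/2.


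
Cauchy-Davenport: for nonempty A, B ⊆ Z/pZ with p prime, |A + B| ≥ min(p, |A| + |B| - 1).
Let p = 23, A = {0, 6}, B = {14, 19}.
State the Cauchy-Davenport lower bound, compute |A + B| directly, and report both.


Cauchy-Davenport: |A + B| ≥ min(p, |A| + |B| - 1) for A, B nonempty in Z/pZ.
|A| = 2, |B| = 2, p = 23.
CD lower bound = min(23, 2 + 2 - 1) = min(23, 3) = 3.
Compute A + B mod 23 directly:
a = 0: 0+14=14, 0+19=19
a = 6: 6+14=20, 6+19=2
A + B = {2, 14, 19, 20}, so |A + B| = 4.
Verify: 4 ≥ 3? Yes ✓.

CD lower bound = 3, actual |A + B| = 4.


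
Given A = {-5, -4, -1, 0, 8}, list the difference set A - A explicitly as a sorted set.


A - A = {a - a' : a, a' ∈ A}.
Compute a - a' for each ordered pair (a, a'):
a = -5: -5--5=0, -5--4=-1, -5--1=-4, -5-0=-5, -5-8=-13
a = -4: -4--5=1, -4--4=0, -4--1=-3, -4-0=-4, -4-8=-12
a = -1: -1--5=4, -1--4=3, -1--1=0, -1-0=-1, -1-8=-9
a = 0: 0--5=5, 0--4=4, 0--1=1, 0-0=0, 0-8=-8
a = 8: 8--5=13, 8--4=12, 8--1=9, 8-0=8, 8-8=0
Collecting distinct values (and noting 0 appears from a-a):
A - A = {-13, -12, -9, -8, -5, -4, -3, -1, 0, 1, 3, 4, 5, 8, 9, 12, 13}
|A - A| = 17

A - A = {-13, -12, -9, -8, -5, -4, -3, -1, 0, 1, 3, 4, 5, 8, 9, 12, 13}


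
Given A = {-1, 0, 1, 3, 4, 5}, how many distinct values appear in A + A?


A + A = {a + a' : a, a' ∈ A}; |A| = 6.
General bounds: 2|A| - 1 ≤ |A + A| ≤ |A|(|A|+1)/2, i.e. 11 ≤ |A + A| ≤ 21.
Lower bound 2|A|-1 is attained iff A is an arithmetic progression.
Enumerate sums a + a' for a ≤ a' (symmetric, so this suffices):
a = -1: -1+-1=-2, -1+0=-1, -1+1=0, -1+3=2, -1+4=3, -1+5=4
a = 0: 0+0=0, 0+1=1, 0+3=3, 0+4=4, 0+5=5
a = 1: 1+1=2, 1+3=4, 1+4=5, 1+5=6
a = 3: 3+3=6, 3+4=7, 3+5=8
a = 4: 4+4=8, 4+5=9
a = 5: 5+5=10
Distinct sums: {-2, -1, 0, 1, 2, 3, 4, 5, 6, 7, 8, 9, 10}
|A + A| = 13

|A + A| = 13


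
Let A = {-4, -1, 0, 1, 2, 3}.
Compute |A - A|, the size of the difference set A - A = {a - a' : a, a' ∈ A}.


A - A = {a - a' : a, a' ∈ A}; |A| = 6.
Bounds: 2|A|-1 ≤ |A - A| ≤ |A|² - |A| + 1, i.e. 11 ≤ |A - A| ≤ 31.
Note: 0 ∈ A - A always (from a - a). The set is symmetric: if d ∈ A - A then -d ∈ A - A.
Enumerate nonzero differences d = a - a' with a > a' (then include -d):
Positive differences: {1, 2, 3, 4, 5, 6, 7}
Full difference set: {0} ∪ (positive diffs) ∪ (negative diffs).
|A - A| = 1 + 2·7 = 15 (matches direct enumeration: 15).

|A - A| = 15


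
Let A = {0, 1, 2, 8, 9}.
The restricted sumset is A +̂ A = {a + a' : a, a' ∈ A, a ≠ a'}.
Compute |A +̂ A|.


Restricted sumset: A +̂ A = {a + a' : a ∈ A, a' ∈ A, a ≠ a'}.
Equivalently, take A + A and drop any sum 2a that is achievable ONLY as a + a for a ∈ A (i.e. sums representable only with equal summands).
Enumerate pairs (a, a') with a < a' (symmetric, so each unordered pair gives one sum; this covers all a ≠ a'):
  0 + 1 = 1
  0 + 2 = 2
  0 + 8 = 8
  0 + 9 = 9
  1 + 2 = 3
  1 + 8 = 9
  1 + 9 = 10
  2 + 8 = 10
  2 + 9 = 11
  8 + 9 = 17
Collected distinct sums: {1, 2, 3, 8, 9, 10, 11, 17}
|A +̂ A| = 8
(Reference bound: |A +̂ A| ≥ 2|A| - 3 for |A| ≥ 2, with |A| = 5 giving ≥ 7.)

|A +̂ A| = 8


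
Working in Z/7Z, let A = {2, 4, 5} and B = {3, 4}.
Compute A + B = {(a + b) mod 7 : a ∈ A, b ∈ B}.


Work in Z/7Z: reduce every sum a + b modulo 7.
Enumerate all 6 pairs:
a = 2: 2+3=5, 2+4=6
a = 4: 4+3=0, 4+4=1
a = 5: 5+3=1, 5+4=2
Distinct residues collected: {0, 1, 2, 5, 6}
|A + B| = 5 (out of 7 total residues).

A + B = {0, 1, 2, 5, 6}


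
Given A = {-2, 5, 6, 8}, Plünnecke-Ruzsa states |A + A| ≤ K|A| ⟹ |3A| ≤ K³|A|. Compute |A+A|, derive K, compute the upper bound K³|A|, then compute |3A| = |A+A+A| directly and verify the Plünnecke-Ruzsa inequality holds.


|A| = 4.
Step 1: Compute A + A by enumerating all 16 pairs.
A + A = {-4, 3, 4, 6, 10, 11, 12, 13, 14, 16}, so |A + A| = 10.
Step 2: Doubling constant K = |A + A|/|A| = 10/4 = 10/4 ≈ 2.5000.
Step 3: Plünnecke-Ruzsa gives |3A| ≤ K³·|A| = (2.5000)³ · 4 ≈ 62.5000.
Step 4: Compute 3A = A + A + A directly by enumerating all triples (a,b,c) ∈ A³; |3A| = 19.
Step 5: Check 19 ≤ 62.5000? Yes ✓.

K = 10/4, Plünnecke-Ruzsa bound K³|A| ≈ 62.5000, |3A| = 19, inequality holds.


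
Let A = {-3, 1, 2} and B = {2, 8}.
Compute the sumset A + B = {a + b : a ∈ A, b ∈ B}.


A + B = {a + b : a ∈ A, b ∈ B}.
Enumerate all |A|·|B| = 3·2 = 6 pairs (a, b) and collect distinct sums.
a = -3: -3+2=-1, -3+8=5
a = 1: 1+2=3, 1+8=9
a = 2: 2+2=4, 2+8=10
Collecting distinct sums: A + B = {-1, 3, 4, 5, 9, 10}
|A + B| = 6

A + B = {-1, 3, 4, 5, 9, 10}


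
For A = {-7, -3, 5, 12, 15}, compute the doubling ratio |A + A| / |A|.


|A| = 5.
Compute A + A by enumerating all 25 pairs.
A + A = {-14, -10, -6, -2, 2, 5, 8, 9, 10, 12, 17, 20, 24, 27, 30}, so |A + A| = 15.
K = |A + A| / |A| = 15/5 = 3/1 ≈ 3.0000.
Reference: AP of size 5 gives K = 9/5 ≈ 1.8000; a fully generic set of size 5 gives K ≈ 3.0000.

|A| = 5, |A + A| = 15, K = 15/5 = 3/1.


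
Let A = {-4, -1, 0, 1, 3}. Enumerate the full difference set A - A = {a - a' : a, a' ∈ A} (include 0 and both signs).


A - A = {a - a' : a, a' ∈ A}.
Compute a - a' for each ordered pair (a, a'):
a = -4: -4--4=0, -4--1=-3, -4-0=-4, -4-1=-5, -4-3=-7
a = -1: -1--4=3, -1--1=0, -1-0=-1, -1-1=-2, -1-3=-4
a = 0: 0--4=4, 0--1=1, 0-0=0, 0-1=-1, 0-3=-3
a = 1: 1--4=5, 1--1=2, 1-0=1, 1-1=0, 1-3=-2
a = 3: 3--4=7, 3--1=4, 3-0=3, 3-1=2, 3-3=0
Collecting distinct values (and noting 0 appears from a-a):
A - A = {-7, -5, -4, -3, -2, -1, 0, 1, 2, 3, 4, 5, 7}
|A - A| = 13

A - A = {-7, -5, -4, -3, -2, -1, 0, 1, 2, 3, 4, 5, 7}


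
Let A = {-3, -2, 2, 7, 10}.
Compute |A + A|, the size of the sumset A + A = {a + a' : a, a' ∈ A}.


A + A = {a + a' : a, a' ∈ A}; |A| = 5.
General bounds: 2|A| - 1 ≤ |A + A| ≤ |A|(|A|+1)/2, i.e. 9 ≤ |A + A| ≤ 15.
Lower bound 2|A|-1 is attained iff A is an arithmetic progression.
Enumerate sums a + a' for a ≤ a' (symmetric, so this suffices):
a = -3: -3+-3=-6, -3+-2=-5, -3+2=-1, -3+7=4, -3+10=7
a = -2: -2+-2=-4, -2+2=0, -2+7=5, -2+10=8
a = 2: 2+2=4, 2+7=9, 2+10=12
a = 7: 7+7=14, 7+10=17
a = 10: 10+10=20
Distinct sums: {-6, -5, -4, -1, 0, 4, 5, 7, 8, 9, 12, 14, 17, 20}
|A + A| = 14

|A + A| = 14


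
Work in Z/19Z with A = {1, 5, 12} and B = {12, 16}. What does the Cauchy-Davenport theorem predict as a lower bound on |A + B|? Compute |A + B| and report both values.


Cauchy-Davenport: |A + B| ≥ min(p, |A| + |B| - 1) for A, B nonempty in Z/pZ.
|A| = 3, |B| = 2, p = 19.
CD lower bound = min(19, 3 + 2 - 1) = min(19, 4) = 4.
Compute A + B mod 19 directly:
a = 1: 1+12=13, 1+16=17
a = 5: 5+12=17, 5+16=2
a = 12: 12+12=5, 12+16=9
A + B = {2, 5, 9, 13, 17}, so |A + B| = 5.
Verify: 5 ≥ 4? Yes ✓.

CD lower bound = 4, actual |A + B| = 5.


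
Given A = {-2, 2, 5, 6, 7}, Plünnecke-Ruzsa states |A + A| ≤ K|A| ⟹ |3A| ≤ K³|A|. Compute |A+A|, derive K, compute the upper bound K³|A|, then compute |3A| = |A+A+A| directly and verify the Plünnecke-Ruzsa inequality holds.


|A| = 5.
Step 1: Compute A + A by enumerating all 25 pairs.
A + A = {-4, 0, 3, 4, 5, 7, 8, 9, 10, 11, 12, 13, 14}, so |A + A| = 13.
Step 2: Doubling constant K = |A + A|/|A| = 13/5 = 13/5 ≈ 2.6000.
Step 3: Plünnecke-Ruzsa gives |3A| ≤ K³·|A| = (2.6000)³ · 5 ≈ 87.8800.
Step 4: Compute 3A = A + A + A directly by enumerating all triples (a,b,c) ∈ A³; |3A| = 22.
Step 5: Check 22 ≤ 87.8800? Yes ✓.

K = 13/5, Plünnecke-Ruzsa bound K³|A| ≈ 87.8800, |3A| = 22, inequality holds.


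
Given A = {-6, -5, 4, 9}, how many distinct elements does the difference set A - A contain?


A - A = {a - a' : a, a' ∈ A}; |A| = 4.
Bounds: 2|A|-1 ≤ |A - A| ≤ |A|² - |A| + 1, i.e. 7 ≤ |A - A| ≤ 13.
Note: 0 ∈ A - A always (from a - a). The set is symmetric: if d ∈ A - A then -d ∈ A - A.
Enumerate nonzero differences d = a - a' with a > a' (then include -d):
Positive differences: {1, 5, 9, 10, 14, 15}
Full difference set: {0} ∪ (positive diffs) ∪ (negative diffs).
|A - A| = 1 + 2·6 = 13 (matches direct enumeration: 13).

|A - A| = 13


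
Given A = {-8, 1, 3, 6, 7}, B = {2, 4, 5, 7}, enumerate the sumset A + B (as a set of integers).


A + B = {a + b : a ∈ A, b ∈ B}.
Enumerate all |A|·|B| = 5·4 = 20 pairs (a, b) and collect distinct sums.
a = -8: -8+2=-6, -8+4=-4, -8+5=-3, -8+7=-1
a = 1: 1+2=3, 1+4=5, 1+5=6, 1+7=8
a = 3: 3+2=5, 3+4=7, 3+5=8, 3+7=10
a = 6: 6+2=8, 6+4=10, 6+5=11, 6+7=13
a = 7: 7+2=9, 7+4=11, 7+5=12, 7+7=14
Collecting distinct sums: A + B = {-6, -4, -3, -1, 3, 5, 6, 7, 8, 9, 10, 11, 12, 13, 14}
|A + B| = 15

A + B = {-6, -4, -3, -1, 3, 5, 6, 7, 8, 9, 10, 11, 12, 13, 14}


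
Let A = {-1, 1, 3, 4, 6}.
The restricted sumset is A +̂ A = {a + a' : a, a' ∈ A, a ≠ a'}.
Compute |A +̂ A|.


Restricted sumset: A +̂ A = {a + a' : a ∈ A, a' ∈ A, a ≠ a'}.
Equivalently, take A + A and drop any sum 2a that is achievable ONLY as a + a for a ∈ A (i.e. sums representable only with equal summands).
Enumerate pairs (a, a') with a < a' (symmetric, so each unordered pair gives one sum; this covers all a ≠ a'):
  -1 + 1 = 0
  -1 + 3 = 2
  -1 + 4 = 3
  -1 + 6 = 5
  1 + 3 = 4
  1 + 4 = 5
  1 + 6 = 7
  3 + 4 = 7
  3 + 6 = 9
  4 + 6 = 10
Collected distinct sums: {0, 2, 3, 4, 5, 7, 9, 10}
|A +̂ A| = 8
(Reference bound: |A +̂ A| ≥ 2|A| - 3 for |A| ≥ 2, with |A| = 5 giving ≥ 7.)

|A +̂ A| = 8


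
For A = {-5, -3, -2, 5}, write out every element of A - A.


A - A = {a - a' : a, a' ∈ A}.
Compute a - a' for each ordered pair (a, a'):
a = -5: -5--5=0, -5--3=-2, -5--2=-3, -5-5=-10
a = -3: -3--5=2, -3--3=0, -3--2=-1, -3-5=-8
a = -2: -2--5=3, -2--3=1, -2--2=0, -2-5=-7
a = 5: 5--5=10, 5--3=8, 5--2=7, 5-5=0
Collecting distinct values (and noting 0 appears from a-a):
A - A = {-10, -8, -7, -3, -2, -1, 0, 1, 2, 3, 7, 8, 10}
|A - A| = 13

A - A = {-10, -8, -7, -3, -2, -1, 0, 1, 2, 3, 7, 8, 10}


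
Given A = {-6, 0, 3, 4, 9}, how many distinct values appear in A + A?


A + A = {a + a' : a, a' ∈ A}; |A| = 5.
General bounds: 2|A| - 1 ≤ |A + A| ≤ |A|(|A|+1)/2, i.e. 9 ≤ |A + A| ≤ 15.
Lower bound 2|A|-1 is attained iff A is an arithmetic progression.
Enumerate sums a + a' for a ≤ a' (symmetric, so this suffices):
a = -6: -6+-6=-12, -6+0=-6, -6+3=-3, -6+4=-2, -6+9=3
a = 0: 0+0=0, 0+3=3, 0+4=4, 0+9=9
a = 3: 3+3=6, 3+4=7, 3+9=12
a = 4: 4+4=8, 4+9=13
a = 9: 9+9=18
Distinct sums: {-12, -6, -3, -2, 0, 3, 4, 6, 7, 8, 9, 12, 13, 18}
|A + A| = 14

|A + A| = 14


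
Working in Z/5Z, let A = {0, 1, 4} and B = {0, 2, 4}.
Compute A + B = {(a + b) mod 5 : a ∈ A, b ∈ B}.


Work in Z/5Z: reduce every sum a + b modulo 5.
Enumerate all 9 pairs:
a = 0: 0+0=0, 0+2=2, 0+4=4
a = 1: 1+0=1, 1+2=3, 1+4=0
a = 4: 4+0=4, 4+2=1, 4+4=3
Distinct residues collected: {0, 1, 2, 3, 4}
|A + B| = 5 (out of 5 total residues).

A + B = {0, 1, 2, 3, 4}


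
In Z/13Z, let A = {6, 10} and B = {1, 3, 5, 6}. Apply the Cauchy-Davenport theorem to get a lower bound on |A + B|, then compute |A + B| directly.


Cauchy-Davenport: |A + B| ≥ min(p, |A| + |B| - 1) for A, B nonempty in Z/pZ.
|A| = 2, |B| = 4, p = 13.
CD lower bound = min(13, 2 + 4 - 1) = min(13, 5) = 5.
Compute A + B mod 13 directly:
a = 6: 6+1=7, 6+3=9, 6+5=11, 6+6=12
a = 10: 10+1=11, 10+3=0, 10+5=2, 10+6=3
A + B = {0, 2, 3, 7, 9, 11, 12}, so |A + B| = 7.
Verify: 7 ≥ 5? Yes ✓.

CD lower bound = 5, actual |A + B| = 7.


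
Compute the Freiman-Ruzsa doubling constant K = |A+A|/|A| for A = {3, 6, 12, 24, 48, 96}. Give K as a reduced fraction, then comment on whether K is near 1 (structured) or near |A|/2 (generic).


|A| = 6.
Compute A + A by enumerating all 36 pairs.
A + A = {6, 9, 12, 15, 18, 24, 27, 30, 36, 48, 51, 54, 60, 72, 96, 99, 102, 108, 120, 144, 192}, so |A + A| = 21.
K = |A + A| / |A| = 21/6 = 7/2 ≈ 3.5000.
Reference: AP of size 6 gives K = 11/6 ≈ 1.8333; a fully generic set of size 6 gives K ≈ 3.5000.

|A| = 6, |A + A| = 21, K = 21/6 = 7/2.


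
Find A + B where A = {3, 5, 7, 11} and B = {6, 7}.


A + B = {a + b : a ∈ A, b ∈ B}.
Enumerate all |A|·|B| = 4·2 = 8 pairs (a, b) and collect distinct sums.
a = 3: 3+6=9, 3+7=10
a = 5: 5+6=11, 5+7=12
a = 7: 7+6=13, 7+7=14
a = 11: 11+6=17, 11+7=18
Collecting distinct sums: A + B = {9, 10, 11, 12, 13, 14, 17, 18}
|A + B| = 8

A + B = {9, 10, 11, 12, 13, 14, 17, 18}


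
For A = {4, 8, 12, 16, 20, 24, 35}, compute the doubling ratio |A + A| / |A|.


|A| = 7.
Compute A + A by enumerating all 49 pairs.
A + A = {8, 12, 16, 20, 24, 28, 32, 36, 39, 40, 43, 44, 47, 48, 51, 55, 59, 70}, so |A + A| = 18.
K = |A + A| / |A| = 18/7 (already in lowest terms) ≈ 2.5714.
Reference: AP of size 7 gives K = 13/7 ≈ 1.8571; a fully generic set of size 7 gives K ≈ 4.0000.

|A| = 7, |A + A| = 18, K = 18/7.


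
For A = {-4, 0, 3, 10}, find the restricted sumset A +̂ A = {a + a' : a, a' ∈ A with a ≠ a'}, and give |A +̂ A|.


Restricted sumset: A +̂ A = {a + a' : a ∈ A, a' ∈ A, a ≠ a'}.
Equivalently, take A + A and drop any sum 2a that is achievable ONLY as a + a for a ∈ A (i.e. sums representable only with equal summands).
Enumerate pairs (a, a') with a < a' (symmetric, so each unordered pair gives one sum; this covers all a ≠ a'):
  -4 + 0 = -4
  -4 + 3 = -1
  -4 + 10 = 6
  0 + 3 = 3
  0 + 10 = 10
  3 + 10 = 13
Collected distinct sums: {-4, -1, 3, 6, 10, 13}
|A +̂ A| = 6
(Reference bound: |A +̂ A| ≥ 2|A| - 3 for |A| ≥ 2, with |A| = 4 giving ≥ 5.)

|A +̂ A| = 6


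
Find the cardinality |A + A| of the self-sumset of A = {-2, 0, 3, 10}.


A + A = {a + a' : a, a' ∈ A}; |A| = 4.
General bounds: 2|A| - 1 ≤ |A + A| ≤ |A|(|A|+1)/2, i.e. 7 ≤ |A + A| ≤ 10.
Lower bound 2|A|-1 is attained iff A is an arithmetic progression.
Enumerate sums a + a' for a ≤ a' (symmetric, so this suffices):
a = -2: -2+-2=-4, -2+0=-2, -2+3=1, -2+10=8
a = 0: 0+0=0, 0+3=3, 0+10=10
a = 3: 3+3=6, 3+10=13
a = 10: 10+10=20
Distinct sums: {-4, -2, 0, 1, 3, 6, 8, 10, 13, 20}
|A + A| = 10

|A + A| = 10


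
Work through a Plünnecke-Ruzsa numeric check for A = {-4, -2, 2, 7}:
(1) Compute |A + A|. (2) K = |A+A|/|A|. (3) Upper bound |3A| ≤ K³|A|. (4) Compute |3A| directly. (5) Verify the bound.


|A| = 4.
Step 1: Compute A + A by enumerating all 16 pairs.
A + A = {-8, -6, -4, -2, 0, 3, 4, 5, 9, 14}, so |A + A| = 10.
Step 2: Doubling constant K = |A + A|/|A| = 10/4 = 10/4 ≈ 2.5000.
Step 3: Plünnecke-Ruzsa gives |3A| ≤ K³·|A| = (2.5000)³ · 4 ≈ 62.5000.
Step 4: Compute 3A = A + A + A directly by enumerating all triples (a,b,c) ∈ A³; |3A| = 19.
Step 5: Check 19 ≤ 62.5000? Yes ✓.

K = 10/4, Plünnecke-Ruzsa bound K³|A| ≈ 62.5000, |3A| = 19, inequality holds.
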